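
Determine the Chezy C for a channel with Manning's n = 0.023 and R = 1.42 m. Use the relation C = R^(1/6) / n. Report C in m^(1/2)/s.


The Chezy coefficient relates to Manning's n through C = R^(1/6) / n.
R^(1/6) = 1.42^(1/6) = 1.060184.
C = 1.060184 / 0.023 = 46.09 m^(1/2)/s.

46.09


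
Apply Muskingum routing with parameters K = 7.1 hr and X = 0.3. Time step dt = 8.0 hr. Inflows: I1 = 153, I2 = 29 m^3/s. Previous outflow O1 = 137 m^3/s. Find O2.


Muskingum coefficients:
denom = 2*K*(1-X) + dt = 2*7.1*(1-0.3) + 8.0 = 17.94.
C0 = (dt - 2*K*X)/denom = (8.0 - 2*7.1*0.3)/17.94 = 0.2085.
C1 = (dt + 2*K*X)/denom = (8.0 + 2*7.1*0.3)/17.94 = 0.6834.
C2 = (2*K*(1-X) - dt)/denom = 0.1081.
O2 = C0*I2 + C1*I1 + C2*O1
   = 0.2085*29 + 0.6834*153 + 0.1081*137
   = 125.42 m^3/s.

125.42


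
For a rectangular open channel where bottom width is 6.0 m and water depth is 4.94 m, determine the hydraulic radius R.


For a rectangular section:
Flow area A = b * y = 6.0 * 4.94 = 29.64 m^2.
Wetted perimeter P = b + 2y = 6.0 + 2*4.94 = 15.88 m.
Hydraulic radius R = A/P = 29.64 / 15.88 = 1.8665 m.

1.8665


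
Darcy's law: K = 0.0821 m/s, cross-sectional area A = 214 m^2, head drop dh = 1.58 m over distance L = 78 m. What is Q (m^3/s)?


Darcy's law: Q = K * A * i, where i = dh/L.
Hydraulic gradient i = 1.58 / 78 = 0.020256.
Q = 0.0821 * 214 * 0.020256
  = 0.3559 m^3/s.

0.3559


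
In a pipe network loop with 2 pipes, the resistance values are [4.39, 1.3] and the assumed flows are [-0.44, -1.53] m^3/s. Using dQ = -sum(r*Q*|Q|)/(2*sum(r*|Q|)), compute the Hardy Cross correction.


Numerator terms (r*Q*|Q|): 4.39*-0.44*|-0.44| = -0.8499; 1.3*-1.53*|-1.53| = -3.0432.
Sum of numerator = -3.8931.
Denominator terms (r*|Q|): 4.39*|-0.44| = 1.9316; 1.3*|-1.53| = 1.989.
2 * sum of denominator = 2 * 3.9206 = 7.8412.
dQ = --3.8931 / 7.8412 = 0.4965 m^3/s.

0.4965


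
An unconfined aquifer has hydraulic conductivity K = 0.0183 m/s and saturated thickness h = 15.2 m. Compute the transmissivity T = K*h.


Transmissivity is defined as T = K * h.
T = 0.0183 * 15.2
  = 0.2782 m^2/s.

0.2782


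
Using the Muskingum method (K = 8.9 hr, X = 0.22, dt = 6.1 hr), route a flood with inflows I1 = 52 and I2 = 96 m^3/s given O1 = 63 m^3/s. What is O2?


Muskingum coefficients:
denom = 2*K*(1-X) + dt = 2*8.9*(1-0.22) + 6.1 = 19.984.
C0 = (dt - 2*K*X)/denom = (6.1 - 2*8.9*0.22)/19.984 = 0.1093.
C1 = (dt + 2*K*X)/denom = (6.1 + 2*8.9*0.22)/19.984 = 0.5012.
C2 = (2*K*(1-X) - dt)/denom = 0.3895.
O2 = C0*I2 + C1*I1 + C2*O1
   = 0.1093*96 + 0.5012*52 + 0.3895*63
   = 61.09 m^3/s.

61.09


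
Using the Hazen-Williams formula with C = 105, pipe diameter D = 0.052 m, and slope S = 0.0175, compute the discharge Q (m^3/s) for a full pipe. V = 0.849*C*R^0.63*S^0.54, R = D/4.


For a full circular pipe, R = D/4 = 0.052/4 = 0.013 m.
V = 0.849 * 105 * 0.013^0.63 * 0.0175^0.54
  = 0.849 * 105 * 0.064831 * 0.112523
  = 0.6503 m/s.
Pipe area A = pi*D^2/4 = pi*0.052^2/4 = 0.0021 m^2.
Q = A * V = 0.0021 * 0.6503 = 0.0014 m^3/s.

0.0014


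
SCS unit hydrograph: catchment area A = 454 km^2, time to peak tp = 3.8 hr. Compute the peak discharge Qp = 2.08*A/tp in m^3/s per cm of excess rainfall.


SCS formula: Qp = 2.08 * A / tp.
Qp = 2.08 * 454 / 3.8
   = 944.32 / 3.8
   = 248.51 m^3/s per cm.

248.51


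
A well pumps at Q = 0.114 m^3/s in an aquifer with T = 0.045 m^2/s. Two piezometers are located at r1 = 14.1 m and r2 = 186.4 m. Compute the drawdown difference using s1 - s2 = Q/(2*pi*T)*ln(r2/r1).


Thiem equation: s1 - s2 = Q/(2*pi*T) * ln(r2/r1).
ln(r2/r1) = ln(186.4/14.1) = 2.5817.
Q/(2*pi*T) = 0.114 / (2*pi*0.045) = 0.114 / 0.2827 = 0.4032.
s1 - s2 = 0.4032 * 2.5817 = 1.0409 m.

1.0409


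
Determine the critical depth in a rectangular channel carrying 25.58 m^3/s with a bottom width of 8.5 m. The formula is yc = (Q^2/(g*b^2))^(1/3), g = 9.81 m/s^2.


Using yc = (Q^2 / (g * b^2))^(1/3):
Q^2 = 25.58^2 = 654.34.
g * b^2 = 9.81 * 8.5^2 = 9.81 * 72.25 = 708.77.
Q^2 / (g*b^2) = 654.34 / 708.77 = 0.9232.
yc = 0.9232^(1/3) = 0.9737 m.

0.9737


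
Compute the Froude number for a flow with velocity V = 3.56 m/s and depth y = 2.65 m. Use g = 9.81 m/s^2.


The Froude number is defined as Fr = V / sqrt(g*y).
g*y = 9.81 * 2.65 = 25.9965.
sqrt(g*y) = sqrt(25.9965) = 5.0987.
Fr = 3.56 / 5.0987 = 0.6982.

0.6982


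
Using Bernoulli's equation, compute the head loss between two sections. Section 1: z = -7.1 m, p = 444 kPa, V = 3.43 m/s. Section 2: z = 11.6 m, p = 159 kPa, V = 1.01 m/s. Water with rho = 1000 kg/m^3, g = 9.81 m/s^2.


Total head at each section: H = z + p/(rho*g) + V^2/(2g).
H1 = -7.1 + 444*1000/(1000*9.81) + 3.43^2/(2*9.81)
   = -7.1 + 45.26 + 0.5996
   = 38.76 m.
H2 = 11.6 + 159*1000/(1000*9.81) + 1.01^2/(2*9.81)
   = 11.6 + 16.208 + 0.052
   = 27.86 m.
h_L = H1 - H2 = 38.76 - 27.86 = 10.9 m.

10.9


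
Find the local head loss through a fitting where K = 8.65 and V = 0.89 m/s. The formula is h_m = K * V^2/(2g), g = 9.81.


Minor loss formula: h_m = K * V^2/(2g).
V^2 = 0.89^2 = 0.7921.
V^2/(2g) = 0.7921 / 19.62 = 0.0404 m.
h_m = 8.65 * 0.0404 = 0.3492 m.

0.3492


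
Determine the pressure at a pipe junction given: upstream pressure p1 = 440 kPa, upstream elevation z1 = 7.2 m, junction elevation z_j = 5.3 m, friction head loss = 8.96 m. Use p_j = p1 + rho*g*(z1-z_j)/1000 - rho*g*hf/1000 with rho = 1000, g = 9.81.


Junction pressure: p_j = p1 + rho*g*(z1 - z_j)/1000 - rho*g*hf/1000.
Elevation term = 1000*9.81*(7.2 - 5.3)/1000 = 18.639 kPa.
Friction term = 1000*9.81*8.96/1000 = 87.898 kPa.
p_j = 440 + 18.639 - 87.898 = 370.74 kPa.

370.74


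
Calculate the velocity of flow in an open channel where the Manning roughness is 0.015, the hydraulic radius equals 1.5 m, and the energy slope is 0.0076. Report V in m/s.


Manning's equation gives V = (1/n) * R^(2/3) * S^(1/2).
First, compute R^(2/3) = 1.5^(2/3) = 1.3104.
Next, S^(1/2) = 0.0076^(1/2) = 0.087178.
Then 1/n = 1/0.015 = 66.67.
V = 66.67 * 1.3104 * 0.087178 = 7.6157 m/s.

7.6157


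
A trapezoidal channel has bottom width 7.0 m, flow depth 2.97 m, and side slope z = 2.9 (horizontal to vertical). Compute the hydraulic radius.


For a trapezoidal section with side slope z:
A = (b + z*y)*y = (7.0 + 2.9*2.97)*2.97 = 46.371 m^2.
P = b + 2*y*sqrt(1 + z^2) = 7.0 + 2*2.97*sqrt(1 + 2.9^2) = 25.221 m.
R = A/P = 46.371 / 25.221 = 1.8385 m.

1.8385


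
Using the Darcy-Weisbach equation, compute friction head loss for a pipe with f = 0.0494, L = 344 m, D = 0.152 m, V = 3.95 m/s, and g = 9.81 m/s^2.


Darcy-Weisbach equation: h_f = f * (L/D) * V^2/(2g).
f * L/D = 0.0494 * 344/0.152 = 111.8.
V^2/(2g) = 3.95^2 / (2*9.81) = 15.6025 / 19.62 = 0.7952 m.
h_f = 111.8 * 0.7952 = 88.907 m.

88.907


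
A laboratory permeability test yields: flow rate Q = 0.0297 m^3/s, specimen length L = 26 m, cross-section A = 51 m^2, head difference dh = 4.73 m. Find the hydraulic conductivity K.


From K = Q*L / (A*dh):
Numerator: Q*L = 0.0297 * 26 = 0.7722.
Denominator: A*dh = 51 * 4.73 = 241.23.
K = 0.7722 / 241.23 = 0.003201 m/s.

0.003201


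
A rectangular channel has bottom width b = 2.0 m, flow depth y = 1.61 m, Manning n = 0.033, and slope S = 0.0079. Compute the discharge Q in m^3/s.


For a rectangular channel, the cross-sectional area A = b * y = 2.0 * 1.61 = 3.22 m^2.
The wetted perimeter P = b + 2y = 2.0 + 2*1.61 = 5.22 m.
Hydraulic radius R = A/P = 3.22/5.22 = 0.6169 m.
Velocity V = (1/n)*R^(2/3)*S^(1/2) = (1/0.033)*0.6169^(2/3)*0.0079^(1/2) = 1.9517 m/s.
Discharge Q = A * V = 3.22 * 1.9517 = 6.285 m^3/s.

6.285


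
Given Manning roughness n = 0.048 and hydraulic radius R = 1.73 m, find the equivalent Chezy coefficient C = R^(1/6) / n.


The Chezy coefficient relates to Manning's n through C = R^(1/6) / n.
R^(1/6) = 1.73^(1/6) = 1.095656.
C = 1.095656 / 0.048 = 22.83 m^(1/2)/s.

22.83


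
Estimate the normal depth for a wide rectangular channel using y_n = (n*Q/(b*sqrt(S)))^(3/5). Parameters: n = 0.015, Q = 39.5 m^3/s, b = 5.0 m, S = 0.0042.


We use the wide-channel approximation y_n = (n*Q/(b*sqrt(S)))^(3/5).
sqrt(S) = sqrt(0.0042) = 0.064807.
Numerator: n*Q = 0.015 * 39.5 = 0.5925.
Denominator: b*sqrt(S) = 5.0 * 0.064807 = 0.324035.
arg = 1.8285.
y_n = 1.8285^(3/5) = 1.4363 m.

1.4363


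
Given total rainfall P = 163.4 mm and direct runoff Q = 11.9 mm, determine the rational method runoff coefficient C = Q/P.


The runoff coefficient C = runoff depth / rainfall depth.
C = 11.9 / 163.4
  = 0.0728.

0.0728


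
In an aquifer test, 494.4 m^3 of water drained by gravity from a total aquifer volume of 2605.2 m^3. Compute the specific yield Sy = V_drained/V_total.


Specific yield Sy = Volume drained / Total volume.
Sy = 494.4 / 2605.2
   = 0.1898.

0.1898


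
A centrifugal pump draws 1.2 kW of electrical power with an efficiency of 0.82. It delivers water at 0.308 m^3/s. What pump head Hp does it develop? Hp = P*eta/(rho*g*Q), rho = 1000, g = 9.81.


Pump head formula: Hp = P * eta / (rho * g * Q).
Numerator: P * eta = 1.2 * 1000 * 0.82 = 984.0 W.
Denominator: rho * g * Q = 1000 * 9.81 * 0.308 = 3021.48.
Hp = 984.0 / 3021.48 = 0.33 m.

0.33


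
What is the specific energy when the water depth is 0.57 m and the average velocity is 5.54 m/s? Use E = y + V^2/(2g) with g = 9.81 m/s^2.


Specific energy E = y + V^2/(2g).
Velocity head = V^2/(2g) = 5.54^2 / (2*9.81) = 30.6916 / 19.62 = 1.5643 m.
E = 0.57 + 1.5643 = 2.1343 m.

2.1343


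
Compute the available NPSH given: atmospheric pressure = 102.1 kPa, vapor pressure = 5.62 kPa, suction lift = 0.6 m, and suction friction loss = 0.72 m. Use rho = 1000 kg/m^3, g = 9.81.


NPSHa = p_atm/(rho*g) - z_s - hf_s - p_vap/(rho*g).
p_atm/(rho*g) = 102.1*1000 / (1000*9.81) = 10.408 m.
p_vap/(rho*g) = 5.62*1000 / (1000*9.81) = 0.573 m.
NPSHa = 10.408 - 0.6 - 0.72 - 0.573
      = 8.51 m.

8.51


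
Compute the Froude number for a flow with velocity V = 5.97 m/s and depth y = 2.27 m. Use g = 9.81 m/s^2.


The Froude number is defined as Fr = V / sqrt(g*y).
g*y = 9.81 * 2.27 = 22.2687.
sqrt(g*y) = sqrt(22.2687) = 4.719.
Fr = 5.97 / 4.719 = 1.2651.

1.2651


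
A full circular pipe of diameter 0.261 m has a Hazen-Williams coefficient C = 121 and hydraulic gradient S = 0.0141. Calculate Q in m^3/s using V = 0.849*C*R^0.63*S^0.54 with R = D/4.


For a full circular pipe, R = D/4 = 0.261/4 = 0.0653 m.
V = 0.849 * 121 * 0.0653^0.63 * 0.0141^0.54
  = 0.849 * 121 * 0.179137 * 0.100133
  = 1.8427 m/s.
Pipe area A = pi*D^2/4 = pi*0.261^2/4 = 0.0535 m^2.
Q = A * V = 0.0535 * 1.8427 = 0.0986 m^3/s.

0.0986


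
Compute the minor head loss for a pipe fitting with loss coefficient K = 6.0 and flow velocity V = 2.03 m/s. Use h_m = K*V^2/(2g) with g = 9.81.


Minor loss formula: h_m = K * V^2/(2g).
V^2 = 2.03^2 = 4.1209.
V^2/(2g) = 4.1209 / 19.62 = 0.21 m.
h_m = 6.0 * 0.21 = 1.2602 m.

1.2602


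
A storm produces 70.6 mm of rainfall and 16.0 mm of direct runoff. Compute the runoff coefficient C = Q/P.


The runoff coefficient C = runoff depth / rainfall depth.
C = 16.0 / 70.6
  = 0.2266.

0.2266


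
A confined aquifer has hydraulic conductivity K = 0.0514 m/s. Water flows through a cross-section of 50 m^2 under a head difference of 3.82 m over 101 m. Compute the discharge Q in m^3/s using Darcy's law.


Darcy's law: Q = K * A * i, where i = dh/L.
Hydraulic gradient i = 3.82 / 101 = 0.037822.
Q = 0.0514 * 50 * 0.037822
  = 0.0972 m^3/s.

0.0972


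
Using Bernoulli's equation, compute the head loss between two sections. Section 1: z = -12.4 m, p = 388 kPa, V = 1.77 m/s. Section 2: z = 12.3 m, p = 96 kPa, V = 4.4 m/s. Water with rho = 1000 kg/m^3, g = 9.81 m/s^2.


Total head at each section: H = z + p/(rho*g) + V^2/(2g).
H1 = -12.4 + 388*1000/(1000*9.81) + 1.77^2/(2*9.81)
   = -12.4 + 39.551 + 0.1597
   = 27.311 m.
H2 = 12.3 + 96*1000/(1000*9.81) + 4.4^2/(2*9.81)
   = 12.3 + 9.786 + 0.9867
   = 23.073 m.
h_L = H1 - H2 = 27.311 - 23.073 = 4.238 m.

4.238


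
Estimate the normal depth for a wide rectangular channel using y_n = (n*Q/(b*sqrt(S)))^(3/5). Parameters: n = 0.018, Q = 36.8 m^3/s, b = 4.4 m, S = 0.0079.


We use the wide-channel approximation y_n = (n*Q/(b*sqrt(S)))^(3/5).
sqrt(S) = sqrt(0.0079) = 0.088882.
Numerator: n*Q = 0.018 * 36.8 = 0.6624.
Denominator: b*sqrt(S) = 4.4 * 0.088882 = 0.391081.
arg = 1.6938.
y_n = 1.6938^(3/5) = 1.3719 m.

1.3719


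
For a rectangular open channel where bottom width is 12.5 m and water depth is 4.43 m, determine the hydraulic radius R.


For a rectangular section:
Flow area A = b * y = 12.5 * 4.43 = 55.38 m^2.
Wetted perimeter P = b + 2y = 12.5 + 2*4.43 = 21.36 m.
Hydraulic radius R = A/P = 55.38 / 21.36 = 2.5925 m.

2.5925


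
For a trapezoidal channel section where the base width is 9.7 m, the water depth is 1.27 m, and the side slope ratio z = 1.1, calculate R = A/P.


For a trapezoidal section with side slope z:
A = (b + z*y)*y = (9.7 + 1.1*1.27)*1.27 = 14.093 m^2.
P = b + 2*y*sqrt(1 + z^2) = 9.7 + 2*1.27*sqrt(1 + 1.1^2) = 13.476 m.
R = A/P = 14.093 / 13.476 = 1.0458 m.

1.0458


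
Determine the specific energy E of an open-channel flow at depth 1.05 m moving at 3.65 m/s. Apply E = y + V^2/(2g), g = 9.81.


Specific energy E = y + V^2/(2g).
Velocity head = V^2/(2g) = 3.65^2 / (2*9.81) = 13.3225 / 19.62 = 0.679 m.
E = 1.05 + 0.679 = 1.729 m.

1.729


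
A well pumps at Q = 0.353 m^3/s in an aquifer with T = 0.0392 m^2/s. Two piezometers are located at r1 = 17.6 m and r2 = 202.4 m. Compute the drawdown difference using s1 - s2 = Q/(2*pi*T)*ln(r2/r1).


Thiem equation: s1 - s2 = Q/(2*pi*T) * ln(r2/r1).
ln(r2/r1) = ln(202.4/17.6) = 2.4423.
Q/(2*pi*T) = 0.353 / (2*pi*0.0392) = 0.353 / 0.2463 = 1.4332.
s1 - s2 = 1.4332 * 2.4423 = 3.5004 m.

3.5004


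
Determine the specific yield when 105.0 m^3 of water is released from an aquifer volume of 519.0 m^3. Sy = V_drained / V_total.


Specific yield Sy = Volume drained / Total volume.
Sy = 105.0 / 519.0
   = 0.2023.

0.2023


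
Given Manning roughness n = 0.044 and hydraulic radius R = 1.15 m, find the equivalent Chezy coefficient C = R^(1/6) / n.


The Chezy coefficient relates to Manning's n through C = R^(1/6) / n.
R^(1/6) = 1.15^(1/6) = 1.023567.
C = 1.023567 / 0.044 = 23.26 m^(1/2)/s.

23.26


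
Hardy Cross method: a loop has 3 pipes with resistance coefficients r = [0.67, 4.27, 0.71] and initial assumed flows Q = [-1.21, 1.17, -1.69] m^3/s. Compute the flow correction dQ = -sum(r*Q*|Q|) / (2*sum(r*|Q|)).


Numerator terms (r*Q*|Q|): 0.67*-1.21*|-1.21| = -0.9809; 4.27*1.17*|1.17| = 5.8452; 0.71*-1.69*|-1.69| = -2.0278.
Sum of numerator = 2.8364.
Denominator terms (r*|Q|): 0.67*|-1.21| = 0.8107; 4.27*|1.17| = 4.9959; 0.71*|-1.69| = 1.1999.
2 * sum of denominator = 2 * 7.0065 = 14.013.
dQ = -2.8364 / 14.013 = -0.2024 m^3/s.

-0.2024


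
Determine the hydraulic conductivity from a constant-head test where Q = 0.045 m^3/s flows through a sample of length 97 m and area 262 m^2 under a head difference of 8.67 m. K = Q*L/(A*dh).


From K = Q*L / (A*dh):
Numerator: Q*L = 0.045 * 97 = 4.365.
Denominator: A*dh = 262 * 8.67 = 2271.54.
K = 4.365 / 2271.54 = 0.001922 m/s.

0.001922


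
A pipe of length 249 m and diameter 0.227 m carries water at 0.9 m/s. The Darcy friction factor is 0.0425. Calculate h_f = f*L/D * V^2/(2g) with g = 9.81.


Darcy-Weisbach equation: h_f = f * (L/D) * V^2/(2g).
f * L/D = 0.0425 * 249/0.227 = 46.6189.
V^2/(2g) = 0.9^2 / (2*9.81) = 0.81 / 19.62 = 0.0413 m.
h_f = 46.6189 * 0.0413 = 1.925 m.

1.925


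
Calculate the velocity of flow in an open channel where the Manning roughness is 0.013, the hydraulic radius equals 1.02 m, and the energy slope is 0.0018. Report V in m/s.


Manning's equation gives V = (1/n) * R^(2/3) * S^(1/2).
First, compute R^(2/3) = 1.02^(2/3) = 1.0133.
Next, S^(1/2) = 0.0018^(1/2) = 0.042426.
Then 1/n = 1/0.013 = 76.92.
V = 76.92 * 1.0133 * 0.042426 = 3.3069 m/s.

3.3069


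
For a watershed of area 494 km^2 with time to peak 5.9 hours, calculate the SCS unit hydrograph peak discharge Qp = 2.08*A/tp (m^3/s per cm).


SCS formula: Qp = 2.08 * A / tp.
Qp = 2.08 * 494 / 5.9
   = 1027.52 / 5.9
   = 174.16 m^3/s per cm.

174.16


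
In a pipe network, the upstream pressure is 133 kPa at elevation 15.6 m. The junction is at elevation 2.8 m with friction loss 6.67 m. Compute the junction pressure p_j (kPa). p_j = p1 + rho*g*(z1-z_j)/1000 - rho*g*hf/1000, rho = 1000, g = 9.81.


Junction pressure: p_j = p1 + rho*g*(z1 - z_j)/1000 - rho*g*hf/1000.
Elevation term = 1000*9.81*(15.6 - 2.8)/1000 = 125.568 kPa.
Friction term = 1000*9.81*6.67/1000 = 65.433 kPa.
p_j = 133 + 125.568 - 65.433 = 193.14 kPa.

193.14


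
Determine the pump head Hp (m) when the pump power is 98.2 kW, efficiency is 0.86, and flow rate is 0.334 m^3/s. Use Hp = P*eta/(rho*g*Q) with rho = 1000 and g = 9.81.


Pump head formula: Hp = P * eta / (rho * g * Q).
Numerator: P * eta = 98.2 * 1000 * 0.86 = 84452.0 W.
Denominator: rho * g * Q = 1000 * 9.81 * 0.334 = 3276.54.
Hp = 84452.0 / 3276.54 = 25.77 m.

25.77


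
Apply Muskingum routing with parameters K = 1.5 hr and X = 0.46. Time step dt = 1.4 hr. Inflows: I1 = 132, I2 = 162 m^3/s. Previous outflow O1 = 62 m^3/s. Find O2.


Muskingum coefficients:
denom = 2*K*(1-X) + dt = 2*1.5*(1-0.46) + 1.4 = 3.02.
C0 = (dt - 2*K*X)/denom = (1.4 - 2*1.5*0.46)/3.02 = 0.0066.
C1 = (dt + 2*K*X)/denom = (1.4 + 2*1.5*0.46)/3.02 = 0.9205.
C2 = (2*K*(1-X) - dt)/denom = 0.0728.
O2 = C0*I2 + C1*I1 + C2*O1
   = 0.0066*162 + 0.9205*132 + 0.0728*62
   = 127.1 m^3/s.

127.1


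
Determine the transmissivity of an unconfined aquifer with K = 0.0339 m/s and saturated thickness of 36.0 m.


Transmissivity is defined as T = K * h.
T = 0.0339 * 36.0
  = 1.2204 m^2/s.

1.2204


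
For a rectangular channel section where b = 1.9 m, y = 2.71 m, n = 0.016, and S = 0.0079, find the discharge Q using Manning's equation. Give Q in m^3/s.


For a rectangular channel, the cross-sectional area A = b * y = 1.9 * 2.71 = 5.15 m^2.
The wetted perimeter P = b + 2y = 1.9 + 2*2.71 = 7.32 m.
Hydraulic radius R = A/P = 5.15/7.32 = 0.7034 m.
Velocity V = (1/n)*R^(2/3)*S^(1/2) = (1/0.016)*0.7034^(2/3)*0.0079^(1/2) = 4.3937 m/s.
Discharge Q = A * V = 5.15 * 4.3937 = 22.623 m^3/s.

22.623


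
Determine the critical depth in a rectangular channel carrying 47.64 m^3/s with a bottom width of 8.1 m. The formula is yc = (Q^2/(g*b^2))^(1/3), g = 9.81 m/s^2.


Using yc = (Q^2 / (g * b^2))^(1/3):
Q^2 = 47.64^2 = 2269.57.
g * b^2 = 9.81 * 8.1^2 = 9.81 * 65.61 = 643.63.
Q^2 / (g*b^2) = 2269.57 / 643.63 = 3.5262.
yc = 3.5262^(1/3) = 1.5221 m.

1.5221


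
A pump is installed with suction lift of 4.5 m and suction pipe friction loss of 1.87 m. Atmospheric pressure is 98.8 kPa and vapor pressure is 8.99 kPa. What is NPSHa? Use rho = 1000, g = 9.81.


NPSHa = p_atm/(rho*g) - z_s - hf_s - p_vap/(rho*g).
p_atm/(rho*g) = 98.8*1000 / (1000*9.81) = 10.071 m.
p_vap/(rho*g) = 8.99*1000 / (1000*9.81) = 0.916 m.
NPSHa = 10.071 - 4.5 - 1.87 - 0.916
      = 2.78 m.

2.78


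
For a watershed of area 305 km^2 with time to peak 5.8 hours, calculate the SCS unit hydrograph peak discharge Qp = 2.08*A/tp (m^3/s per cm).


SCS formula: Qp = 2.08 * A / tp.
Qp = 2.08 * 305 / 5.8
   = 634.4 / 5.8
   = 109.38 m^3/s per cm.

109.38


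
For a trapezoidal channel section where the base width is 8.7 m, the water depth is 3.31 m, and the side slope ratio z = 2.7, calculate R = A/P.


For a trapezoidal section with side slope z:
A = (b + z*y)*y = (8.7 + 2.7*3.31)*3.31 = 58.378 m^2.
P = b + 2*y*sqrt(1 + z^2) = 8.7 + 2*3.31*sqrt(1 + 2.7^2) = 27.761 m.
R = A/P = 58.378 / 27.761 = 2.1029 m.

2.1029


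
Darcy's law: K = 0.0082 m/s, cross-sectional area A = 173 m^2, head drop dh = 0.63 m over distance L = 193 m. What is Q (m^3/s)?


Darcy's law: Q = K * A * i, where i = dh/L.
Hydraulic gradient i = 0.63 / 193 = 0.003264.
Q = 0.0082 * 173 * 0.003264
  = 0.0046 m^3/s.

0.0046


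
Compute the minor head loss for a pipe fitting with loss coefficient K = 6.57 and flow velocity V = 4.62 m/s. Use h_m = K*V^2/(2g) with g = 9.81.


Minor loss formula: h_m = K * V^2/(2g).
V^2 = 4.62^2 = 21.3444.
V^2/(2g) = 21.3444 / 19.62 = 1.0879 m.
h_m = 6.57 * 1.0879 = 7.1474 m.

7.1474


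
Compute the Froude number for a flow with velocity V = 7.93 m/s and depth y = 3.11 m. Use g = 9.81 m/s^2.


The Froude number is defined as Fr = V / sqrt(g*y).
g*y = 9.81 * 3.11 = 30.5091.
sqrt(g*y) = sqrt(30.5091) = 5.5235.
Fr = 7.93 / 5.5235 = 1.4357.

1.4357


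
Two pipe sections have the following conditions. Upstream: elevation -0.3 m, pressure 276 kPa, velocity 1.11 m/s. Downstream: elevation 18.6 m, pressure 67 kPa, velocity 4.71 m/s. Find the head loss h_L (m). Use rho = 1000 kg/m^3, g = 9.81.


Total head at each section: H = z + p/(rho*g) + V^2/(2g).
H1 = -0.3 + 276*1000/(1000*9.81) + 1.11^2/(2*9.81)
   = -0.3 + 28.135 + 0.0628
   = 27.897 m.
H2 = 18.6 + 67*1000/(1000*9.81) + 4.71^2/(2*9.81)
   = 18.6 + 6.83 + 1.1307
   = 26.56 m.
h_L = H1 - H2 = 27.897 - 26.56 = 1.337 m.

1.337


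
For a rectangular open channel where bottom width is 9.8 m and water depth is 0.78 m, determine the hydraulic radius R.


For a rectangular section:
Flow area A = b * y = 9.8 * 0.78 = 7.64 m^2.
Wetted perimeter P = b + 2y = 9.8 + 2*0.78 = 11.36 m.
Hydraulic radius R = A/P = 7.64 / 11.36 = 0.6729 m.

0.6729


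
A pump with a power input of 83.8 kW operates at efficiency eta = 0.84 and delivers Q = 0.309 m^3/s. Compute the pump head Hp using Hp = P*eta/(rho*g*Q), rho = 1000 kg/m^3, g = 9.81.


Pump head formula: Hp = P * eta / (rho * g * Q).
Numerator: P * eta = 83.8 * 1000 * 0.84 = 70392.0 W.
Denominator: rho * g * Q = 1000 * 9.81 * 0.309 = 3031.29.
Hp = 70392.0 / 3031.29 = 23.22 m.

23.22


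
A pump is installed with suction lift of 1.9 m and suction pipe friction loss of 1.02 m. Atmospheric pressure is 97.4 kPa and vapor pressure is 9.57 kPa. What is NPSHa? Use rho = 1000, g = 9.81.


NPSHa = p_atm/(rho*g) - z_s - hf_s - p_vap/(rho*g).
p_atm/(rho*g) = 97.4*1000 / (1000*9.81) = 9.929 m.
p_vap/(rho*g) = 9.57*1000 / (1000*9.81) = 0.976 m.
NPSHa = 9.929 - 1.9 - 1.02 - 0.976
      = 6.03 m.

6.03


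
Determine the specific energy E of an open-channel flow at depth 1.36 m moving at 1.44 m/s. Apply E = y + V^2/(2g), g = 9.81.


Specific energy E = y + V^2/(2g).
Velocity head = V^2/(2g) = 1.44^2 / (2*9.81) = 2.0736 / 19.62 = 0.1057 m.
E = 1.36 + 0.1057 = 1.4657 m.

1.4657


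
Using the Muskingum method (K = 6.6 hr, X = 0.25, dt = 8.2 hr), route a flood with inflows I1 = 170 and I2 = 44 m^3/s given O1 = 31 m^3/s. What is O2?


Muskingum coefficients:
denom = 2*K*(1-X) + dt = 2*6.6*(1-0.25) + 8.2 = 18.1.
C0 = (dt - 2*K*X)/denom = (8.2 - 2*6.6*0.25)/18.1 = 0.2707.
C1 = (dt + 2*K*X)/denom = (8.2 + 2*6.6*0.25)/18.1 = 0.6354.
C2 = (2*K*(1-X) - dt)/denom = 0.0939.
O2 = C0*I2 + C1*I1 + C2*O1
   = 0.2707*44 + 0.6354*170 + 0.0939*31
   = 122.83 m^3/s.

122.83


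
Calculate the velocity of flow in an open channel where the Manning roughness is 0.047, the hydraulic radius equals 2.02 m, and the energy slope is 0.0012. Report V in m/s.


Manning's equation gives V = (1/n) * R^(2/3) * S^(1/2).
First, compute R^(2/3) = 2.02^(2/3) = 1.598.
Next, S^(1/2) = 0.0012^(1/2) = 0.034641.
Then 1/n = 1/0.047 = 21.28.
V = 21.28 * 1.598 * 0.034641 = 1.1778 m/s.

1.1778


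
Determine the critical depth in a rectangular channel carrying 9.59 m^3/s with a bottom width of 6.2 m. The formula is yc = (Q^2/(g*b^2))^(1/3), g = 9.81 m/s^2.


Using yc = (Q^2 / (g * b^2))^(1/3):
Q^2 = 9.59^2 = 91.97.
g * b^2 = 9.81 * 6.2^2 = 9.81 * 38.44 = 377.1.
Q^2 / (g*b^2) = 91.97 / 377.1 = 0.2439.
yc = 0.2439^(1/3) = 0.6248 m.

0.6248


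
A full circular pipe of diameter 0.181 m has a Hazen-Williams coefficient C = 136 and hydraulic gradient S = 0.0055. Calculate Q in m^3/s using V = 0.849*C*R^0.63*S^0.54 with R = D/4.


For a full circular pipe, R = D/4 = 0.181/4 = 0.0452 m.
V = 0.849 * 136 * 0.0452^0.63 * 0.0055^0.54
  = 0.849 * 136 * 0.142246 * 0.060228
  = 0.9892 m/s.
Pipe area A = pi*D^2/4 = pi*0.181^2/4 = 0.0257 m^2.
Q = A * V = 0.0257 * 0.9892 = 0.0255 m^3/s.

0.0255


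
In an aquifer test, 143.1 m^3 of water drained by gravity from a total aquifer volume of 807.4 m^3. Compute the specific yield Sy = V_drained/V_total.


Specific yield Sy = Volume drained / Total volume.
Sy = 143.1 / 807.4
   = 0.1772.

0.1772


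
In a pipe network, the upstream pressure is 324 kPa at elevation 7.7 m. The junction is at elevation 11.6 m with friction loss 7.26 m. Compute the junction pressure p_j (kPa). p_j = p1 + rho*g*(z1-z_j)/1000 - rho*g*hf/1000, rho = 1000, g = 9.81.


Junction pressure: p_j = p1 + rho*g*(z1 - z_j)/1000 - rho*g*hf/1000.
Elevation term = 1000*9.81*(7.7 - 11.6)/1000 = -38.259 kPa.
Friction term = 1000*9.81*7.26/1000 = 71.221 kPa.
p_j = 324 + -38.259 - 71.221 = 214.52 kPa.

214.52


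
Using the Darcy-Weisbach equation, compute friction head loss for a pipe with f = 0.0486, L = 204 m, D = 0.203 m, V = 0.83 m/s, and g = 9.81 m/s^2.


Darcy-Weisbach equation: h_f = f * (L/D) * V^2/(2g).
f * L/D = 0.0486 * 204/0.203 = 48.8394.
V^2/(2g) = 0.83^2 / (2*9.81) = 0.6889 / 19.62 = 0.0351 m.
h_f = 48.8394 * 0.0351 = 1.715 m.

1.715


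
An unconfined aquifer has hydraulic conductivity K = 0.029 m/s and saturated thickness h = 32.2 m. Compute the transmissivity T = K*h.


Transmissivity is defined as T = K * h.
T = 0.029 * 32.2
  = 0.9338 m^2/s.

0.9338


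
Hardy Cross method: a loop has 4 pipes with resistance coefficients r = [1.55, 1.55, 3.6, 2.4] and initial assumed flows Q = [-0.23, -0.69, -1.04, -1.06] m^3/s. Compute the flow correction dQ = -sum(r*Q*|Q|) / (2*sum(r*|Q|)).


Numerator terms (r*Q*|Q|): 1.55*-0.23*|-0.23| = -0.082; 1.55*-0.69*|-0.69| = -0.738; 3.6*-1.04*|-1.04| = -3.8938; 2.4*-1.06*|-1.06| = -2.6966.
Sum of numerator = -7.4104.
Denominator terms (r*|Q|): 1.55*|-0.23| = 0.3565; 1.55*|-0.69| = 1.0695; 3.6*|-1.04| = 3.744; 2.4*|-1.06| = 2.544.
2 * sum of denominator = 2 * 7.714 = 15.428.
dQ = --7.4104 / 15.428 = 0.4803 m^3/s.

0.4803


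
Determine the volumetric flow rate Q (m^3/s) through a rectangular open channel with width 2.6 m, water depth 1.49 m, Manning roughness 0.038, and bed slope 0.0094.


For a rectangular channel, the cross-sectional area A = b * y = 2.6 * 1.49 = 3.87 m^2.
The wetted perimeter P = b + 2y = 2.6 + 2*1.49 = 5.58 m.
Hydraulic radius R = A/P = 3.87/5.58 = 0.6943 m.
Velocity V = (1/n)*R^(2/3)*S^(1/2) = (1/0.038)*0.6943^(2/3)*0.0094^(1/2) = 2.0005 m/s.
Discharge Q = A * V = 3.87 * 2.0005 = 7.75 m^3/s.

7.75


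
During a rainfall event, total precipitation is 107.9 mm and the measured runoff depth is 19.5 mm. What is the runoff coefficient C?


The runoff coefficient C = runoff depth / rainfall depth.
C = 19.5 / 107.9
  = 0.1807.

0.1807


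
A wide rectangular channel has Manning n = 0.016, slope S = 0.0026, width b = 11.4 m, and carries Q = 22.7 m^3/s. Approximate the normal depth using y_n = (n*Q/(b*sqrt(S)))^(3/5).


We use the wide-channel approximation y_n = (n*Q/(b*sqrt(S)))^(3/5).
sqrt(S) = sqrt(0.0026) = 0.05099.
Numerator: n*Q = 0.016 * 22.7 = 0.3632.
Denominator: b*sqrt(S) = 11.4 * 0.05099 = 0.581286.
arg = 0.6248.
y_n = 0.6248^(3/5) = 0.7541 m.

0.7541


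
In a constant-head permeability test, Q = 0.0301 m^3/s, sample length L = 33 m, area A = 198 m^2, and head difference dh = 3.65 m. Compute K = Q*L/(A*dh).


From K = Q*L / (A*dh):
Numerator: Q*L = 0.0301 * 33 = 0.9933.
Denominator: A*dh = 198 * 3.65 = 722.7.
K = 0.9933 / 722.7 = 0.001374 m/s.

0.001374


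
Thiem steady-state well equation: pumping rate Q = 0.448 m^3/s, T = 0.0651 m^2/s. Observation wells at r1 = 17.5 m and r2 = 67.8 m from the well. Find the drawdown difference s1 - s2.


Thiem equation: s1 - s2 = Q/(2*pi*T) * ln(r2/r1).
ln(r2/r1) = ln(67.8/17.5) = 1.3544.
Q/(2*pi*T) = 0.448 / (2*pi*0.0651) = 0.448 / 0.409 = 1.0953.
s1 - s2 = 1.0953 * 1.3544 = 1.4834 m.

1.4834


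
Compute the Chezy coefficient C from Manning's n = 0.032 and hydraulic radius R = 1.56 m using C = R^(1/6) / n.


The Chezy coefficient relates to Manning's n through C = R^(1/6) / n.
R^(1/6) = 1.56^(1/6) = 1.07693.
C = 1.07693 / 0.032 = 33.65 m^(1/2)/s.

33.65


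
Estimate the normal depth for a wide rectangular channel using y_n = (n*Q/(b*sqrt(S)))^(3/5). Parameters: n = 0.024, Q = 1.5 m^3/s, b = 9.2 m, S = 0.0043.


We use the wide-channel approximation y_n = (n*Q/(b*sqrt(S)))^(3/5).
sqrt(S) = sqrt(0.0043) = 0.065574.
Numerator: n*Q = 0.024 * 1.5 = 0.036.
Denominator: b*sqrt(S) = 9.2 * 0.065574 = 0.603281.
arg = 0.0597.
y_n = 0.0597^(3/5) = 0.1843 m.

0.1843


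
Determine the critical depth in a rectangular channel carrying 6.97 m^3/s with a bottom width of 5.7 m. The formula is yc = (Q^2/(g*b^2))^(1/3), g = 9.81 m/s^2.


Using yc = (Q^2 / (g * b^2))^(1/3):
Q^2 = 6.97^2 = 48.58.
g * b^2 = 9.81 * 5.7^2 = 9.81 * 32.49 = 318.73.
Q^2 / (g*b^2) = 48.58 / 318.73 = 0.1524.
yc = 0.1524^(1/3) = 0.5342 m.

0.5342


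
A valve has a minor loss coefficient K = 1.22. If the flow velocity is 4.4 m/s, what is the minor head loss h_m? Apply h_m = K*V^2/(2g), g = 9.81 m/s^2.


Minor loss formula: h_m = K * V^2/(2g).
V^2 = 4.4^2 = 19.36.
V^2/(2g) = 19.36 / 19.62 = 0.9867 m.
h_m = 1.22 * 0.9867 = 1.2038 m.

1.2038


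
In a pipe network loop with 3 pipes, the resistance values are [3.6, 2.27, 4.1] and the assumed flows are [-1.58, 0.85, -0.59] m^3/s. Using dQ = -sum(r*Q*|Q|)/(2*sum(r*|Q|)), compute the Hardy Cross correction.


Numerator terms (r*Q*|Q|): 3.6*-1.58*|-1.58| = -8.987; 2.27*0.85*|0.85| = 1.6401; 4.1*-0.59*|-0.59| = -1.4272.
Sum of numerator = -8.7742.
Denominator terms (r*|Q|): 3.6*|-1.58| = 5.688; 2.27*|0.85| = 1.9295; 4.1*|-0.59| = 2.419.
2 * sum of denominator = 2 * 10.0365 = 20.073.
dQ = --8.7742 / 20.073 = 0.4371 m^3/s.

0.4371


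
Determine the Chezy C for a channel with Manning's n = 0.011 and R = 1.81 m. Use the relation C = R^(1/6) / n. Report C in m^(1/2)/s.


The Chezy coefficient relates to Manning's n through C = R^(1/6) / n.
R^(1/6) = 1.81^(1/6) = 1.103942.
C = 1.103942 / 0.011 = 100.36 m^(1/2)/s.

100.36


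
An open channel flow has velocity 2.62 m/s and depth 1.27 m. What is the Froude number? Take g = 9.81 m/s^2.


The Froude number is defined as Fr = V / sqrt(g*y).
g*y = 9.81 * 1.27 = 12.4587.
sqrt(g*y) = sqrt(12.4587) = 3.5297.
Fr = 2.62 / 3.5297 = 0.7423.

0.7423


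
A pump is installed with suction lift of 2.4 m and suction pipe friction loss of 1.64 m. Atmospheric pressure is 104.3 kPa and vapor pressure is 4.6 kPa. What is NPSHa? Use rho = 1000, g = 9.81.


NPSHa = p_atm/(rho*g) - z_s - hf_s - p_vap/(rho*g).
p_atm/(rho*g) = 104.3*1000 / (1000*9.81) = 10.632 m.
p_vap/(rho*g) = 4.6*1000 / (1000*9.81) = 0.469 m.
NPSHa = 10.632 - 2.4 - 1.64 - 0.469
      = 6.12 m.

6.12


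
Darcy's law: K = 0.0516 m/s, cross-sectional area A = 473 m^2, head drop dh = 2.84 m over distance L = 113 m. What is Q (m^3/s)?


Darcy's law: Q = K * A * i, where i = dh/L.
Hydraulic gradient i = 2.84 / 113 = 0.025133.
Q = 0.0516 * 473 * 0.025133
  = 0.6134 m^3/s.

0.6134


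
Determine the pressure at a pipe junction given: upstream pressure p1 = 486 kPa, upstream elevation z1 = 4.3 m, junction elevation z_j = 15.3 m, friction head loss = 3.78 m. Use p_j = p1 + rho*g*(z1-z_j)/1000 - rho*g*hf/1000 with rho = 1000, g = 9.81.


Junction pressure: p_j = p1 + rho*g*(z1 - z_j)/1000 - rho*g*hf/1000.
Elevation term = 1000*9.81*(4.3 - 15.3)/1000 = -107.91 kPa.
Friction term = 1000*9.81*3.78/1000 = 37.082 kPa.
p_j = 486 + -107.91 - 37.082 = 341.01 kPa.

341.01


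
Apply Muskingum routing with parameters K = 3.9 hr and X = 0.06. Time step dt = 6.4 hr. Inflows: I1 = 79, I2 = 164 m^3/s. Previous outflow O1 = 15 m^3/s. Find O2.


Muskingum coefficients:
denom = 2*K*(1-X) + dt = 2*3.9*(1-0.06) + 6.4 = 13.732.
C0 = (dt - 2*K*X)/denom = (6.4 - 2*3.9*0.06)/13.732 = 0.432.
C1 = (dt + 2*K*X)/denom = (6.4 + 2*3.9*0.06)/13.732 = 0.5001.
C2 = (2*K*(1-X) - dt)/denom = 0.0679.
O2 = C0*I2 + C1*I1 + C2*O1
   = 0.432*164 + 0.5001*79 + 0.0679*15
   = 111.37 m^3/s.

111.37


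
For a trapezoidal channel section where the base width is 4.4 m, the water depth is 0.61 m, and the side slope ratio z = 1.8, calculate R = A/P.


For a trapezoidal section with side slope z:
A = (b + z*y)*y = (4.4 + 1.8*0.61)*0.61 = 3.354 m^2.
P = b + 2*y*sqrt(1 + z^2) = 4.4 + 2*0.61*sqrt(1 + 1.8^2) = 6.912 m.
R = A/P = 3.354 / 6.912 = 0.4852 m.

0.4852


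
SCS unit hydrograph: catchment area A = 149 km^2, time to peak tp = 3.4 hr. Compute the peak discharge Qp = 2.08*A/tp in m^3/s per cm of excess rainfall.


SCS formula: Qp = 2.08 * A / tp.
Qp = 2.08 * 149 / 3.4
   = 309.92 / 3.4
   = 91.15 m^3/s per cm.

91.15


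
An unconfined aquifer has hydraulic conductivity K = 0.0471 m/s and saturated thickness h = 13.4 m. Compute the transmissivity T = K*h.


Transmissivity is defined as T = K * h.
T = 0.0471 * 13.4
  = 0.6311 m^2/s.

0.6311


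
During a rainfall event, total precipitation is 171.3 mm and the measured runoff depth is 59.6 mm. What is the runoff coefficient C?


The runoff coefficient C = runoff depth / rainfall depth.
C = 59.6 / 171.3
  = 0.3479.

0.3479


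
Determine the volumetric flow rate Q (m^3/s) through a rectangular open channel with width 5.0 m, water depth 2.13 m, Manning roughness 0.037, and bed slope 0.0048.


For a rectangular channel, the cross-sectional area A = b * y = 5.0 * 2.13 = 10.65 m^2.
The wetted perimeter P = b + 2y = 5.0 + 2*2.13 = 9.26 m.
Hydraulic radius R = A/P = 10.65/9.26 = 1.1501 m.
Velocity V = (1/n)*R^(2/3)*S^(1/2) = (1/0.037)*1.1501^(2/3)*0.0048^(1/2) = 2.0555 m/s.
Discharge Q = A * V = 10.65 * 2.0555 = 21.891 m^3/s.

21.891


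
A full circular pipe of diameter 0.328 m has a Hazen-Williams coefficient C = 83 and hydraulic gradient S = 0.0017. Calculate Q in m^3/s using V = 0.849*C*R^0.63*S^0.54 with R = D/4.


For a full circular pipe, R = D/4 = 0.328/4 = 0.082 m.
V = 0.849 * 83 * 0.082^0.63 * 0.0017^0.54
  = 0.849 * 83 * 0.206872 * 0.031948
  = 0.4657 m/s.
Pipe area A = pi*D^2/4 = pi*0.328^2/4 = 0.0845 m^2.
Q = A * V = 0.0845 * 0.4657 = 0.0394 m^3/s.

0.0394


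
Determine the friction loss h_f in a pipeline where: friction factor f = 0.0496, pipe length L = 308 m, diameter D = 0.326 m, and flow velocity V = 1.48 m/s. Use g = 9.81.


Darcy-Weisbach equation: h_f = f * (L/D) * V^2/(2g).
f * L/D = 0.0496 * 308/0.326 = 46.8613.
V^2/(2g) = 1.48^2 / (2*9.81) = 2.1904 / 19.62 = 0.1116 m.
h_f = 46.8613 * 0.1116 = 5.232 m.

5.232


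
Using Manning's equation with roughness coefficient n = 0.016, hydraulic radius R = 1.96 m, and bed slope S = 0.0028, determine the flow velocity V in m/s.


Manning's equation gives V = (1/n) * R^(2/3) * S^(1/2).
First, compute R^(2/3) = 1.96^(2/3) = 1.5662.
Next, S^(1/2) = 0.0028^(1/2) = 0.052915.
Then 1/n = 1/0.016 = 62.5.
V = 62.5 * 1.5662 * 0.052915 = 5.1796 m/s.

5.1796


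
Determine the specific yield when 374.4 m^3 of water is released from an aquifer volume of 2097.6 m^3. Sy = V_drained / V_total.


Specific yield Sy = Volume drained / Total volume.
Sy = 374.4 / 2097.6
   = 0.1785.

0.1785


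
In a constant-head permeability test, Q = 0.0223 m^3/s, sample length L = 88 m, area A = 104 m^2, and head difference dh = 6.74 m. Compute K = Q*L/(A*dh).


From K = Q*L / (A*dh):
Numerator: Q*L = 0.0223 * 88 = 1.9624.
Denominator: A*dh = 104 * 6.74 = 700.96.
K = 1.9624 / 700.96 = 0.0028 m/s.

0.0028


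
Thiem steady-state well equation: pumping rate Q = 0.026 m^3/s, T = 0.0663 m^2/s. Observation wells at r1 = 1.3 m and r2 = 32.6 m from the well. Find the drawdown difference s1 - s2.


Thiem equation: s1 - s2 = Q/(2*pi*T) * ln(r2/r1).
ln(r2/r1) = ln(32.6/1.3) = 3.2219.
Q/(2*pi*T) = 0.026 / (2*pi*0.0663) = 0.026 / 0.4166 = 0.0624.
s1 - s2 = 0.0624 * 3.2219 = 0.2011 m.

0.2011


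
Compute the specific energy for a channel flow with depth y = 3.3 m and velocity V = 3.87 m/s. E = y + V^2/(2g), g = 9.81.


Specific energy E = y + V^2/(2g).
Velocity head = V^2/(2g) = 3.87^2 / (2*9.81) = 14.9769 / 19.62 = 0.7633 m.
E = 3.3 + 0.7633 = 4.0633 m.

4.0633


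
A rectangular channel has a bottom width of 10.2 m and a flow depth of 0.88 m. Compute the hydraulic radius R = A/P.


For a rectangular section:
Flow area A = b * y = 10.2 * 0.88 = 8.98 m^2.
Wetted perimeter P = b + 2y = 10.2 + 2*0.88 = 11.96 m.
Hydraulic radius R = A/P = 8.98 / 11.96 = 0.7505 m.

0.7505


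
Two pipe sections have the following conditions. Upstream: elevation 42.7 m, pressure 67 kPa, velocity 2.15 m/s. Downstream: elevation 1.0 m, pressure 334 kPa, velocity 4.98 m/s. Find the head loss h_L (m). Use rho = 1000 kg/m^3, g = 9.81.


Total head at each section: H = z + p/(rho*g) + V^2/(2g).
H1 = 42.7 + 67*1000/(1000*9.81) + 2.15^2/(2*9.81)
   = 42.7 + 6.83 + 0.2356
   = 49.765 m.
H2 = 1.0 + 334*1000/(1000*9.81) + 4.98^2/(2*9.81)
   = 1.0 + 34.047 + 1.264
   = 36.311 m.
h_L = H1 - H2 = 49.765 - 36.311 = 13.454 m.

13.454


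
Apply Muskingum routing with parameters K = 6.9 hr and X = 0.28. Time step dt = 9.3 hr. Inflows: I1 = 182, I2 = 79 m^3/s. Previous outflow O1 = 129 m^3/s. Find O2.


Muskingum coefficients:
denom = 2*K*(1-X) + dt = 2*6.9*(1-0.28) + 9.3 = 19.236.
C0 = (dt - 2*K*X)/denom = (9.3 - 2*6.9*0.28)/19.236 = 0.2826.
C1 = (dt + 2*K*X)/denom = (9.3 + 2*6.9*0.28)/19.236 = 0.6843.
C2 = (2*K*(1-X) - dt)/denom = 0.0331.
O2 = C0*I2 + C1*I1 + C2*O1
   = 0.2826*79 + 0.6843*182 + 0.0331*129
   = 151.14 m^3/s.

151.14


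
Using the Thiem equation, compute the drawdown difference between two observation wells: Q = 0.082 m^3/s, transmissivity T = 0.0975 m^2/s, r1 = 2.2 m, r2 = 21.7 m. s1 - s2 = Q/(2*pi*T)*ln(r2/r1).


Thiem equation: s1 - s2 = Q/(2*pi*T) * ln(r2/r1).
ln(r2/r1) = ln(21.7/2.2) = 2.2889.
Q/(2*pi*T) = 0.082 / (2*pi*0.0975) = 0.082 / 0.6126 = 0.1339.
s1 - s2 = 0.1339 * 2.2889 = 0.3064 m.

0.3064


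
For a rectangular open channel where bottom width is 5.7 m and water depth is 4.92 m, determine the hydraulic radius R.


For a rectangular section:
Flow area A = b * y = 5.7 * 4.92 = 28.04 m^2.
Wetted perimeter P = b + 2y = 5.7 + 2*4.92 = 15.54 m.
Hydraulic radius R = A/P = 28.04 / 15.54 = 1.8046 m.

1.8046


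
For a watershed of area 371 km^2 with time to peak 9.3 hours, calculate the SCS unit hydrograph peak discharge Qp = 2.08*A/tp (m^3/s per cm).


SCS formula: Qp = 2.08 * A / tp.
Qp = 2.08 * 371 / 9.3
   = 771.68 / 9.3
   = 82.98 m^3/s per cm.

82.98


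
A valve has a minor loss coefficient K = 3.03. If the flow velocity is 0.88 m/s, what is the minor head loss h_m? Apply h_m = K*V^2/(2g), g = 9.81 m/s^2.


Minor loss formula: h_m = K * V^2/(2g).
V^2 = 0.88^2 = 0.7744.
V^2/(2g) = 0.7744 / 19.62 = 0.0395 m.
h_m = 3.03 * 0.0395 = 0.1196 m.

0.1196


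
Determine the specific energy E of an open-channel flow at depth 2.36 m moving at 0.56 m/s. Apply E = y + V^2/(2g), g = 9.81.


Specific energy E = y + V^2/(2g).
Velocity head = V^2/(2g) = 0.56^2 / (2*9.81) = 0.3136 / 19.62 = 0.016 m.
E = 2.36 + 0.016 = 2.376 m.

2.376


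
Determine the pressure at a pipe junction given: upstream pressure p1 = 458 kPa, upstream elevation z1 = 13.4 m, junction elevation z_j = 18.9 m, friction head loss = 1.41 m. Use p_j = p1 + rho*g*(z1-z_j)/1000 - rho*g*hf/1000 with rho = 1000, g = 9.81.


Junction pressure: p_j = p1 + rho*g*(z1 - z_j)/1000 - rho*g*hf/1000.
Elevation term = 1000*9.81*(13.4 - 18.9)/1000 = -53.955 kPa.
Friction term = 1000*9.81*1.41/1000 = 13.832 kPa.
p_j = 458 + -53.955 - 13.832 = 390.21 kPa.

390.21


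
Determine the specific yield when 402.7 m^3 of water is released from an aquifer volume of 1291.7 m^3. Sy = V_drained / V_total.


Specific yield Sy = Volume drained / Total volume.
Sy = 402.7 / 1291.7
   = 0.3118.

0.3118


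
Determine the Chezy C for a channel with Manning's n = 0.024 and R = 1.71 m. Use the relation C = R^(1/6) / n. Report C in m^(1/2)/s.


The Chezy coefficient relates to Manning's n through C = R^(1/6) / n.
R^(1/6) = 1.71^(1/6) = 1.093535.
C = 1.093535 / 0.024 = 45.56 m^(1/2)/s.

45.56
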